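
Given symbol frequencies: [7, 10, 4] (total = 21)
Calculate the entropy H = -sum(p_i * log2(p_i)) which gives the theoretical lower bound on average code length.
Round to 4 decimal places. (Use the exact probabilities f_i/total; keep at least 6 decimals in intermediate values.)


Per-symbol terms -p_i * log2(p_i) with p_i = f_i/21:
  p = 7/21 = 0.333333: log2(p) = -1.584963, -p*log2(p) = 0.528321
  p = 10/21 = 0.476190: log2(p) = -1.070389, -p*log2(p) = 0.509709
  p = 4/21 = 0.190476: log2(p) = -2.392317, -p*log2(p) = 0.455680
H = 0.528321 + 0.509709 + 0.455680 = 1.493710

H = 1.4937 bits/symbol


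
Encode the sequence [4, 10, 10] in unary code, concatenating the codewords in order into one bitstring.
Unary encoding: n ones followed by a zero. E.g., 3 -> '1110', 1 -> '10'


Encode each number as n ones followed by a terminating 0:
  4 -> 11110 (5 bits)
  10 -> 11111111110 (11 bits)
  10 -> 11111111110 (11 bits)
Total length = 5 + 11 + 11 = 27 bits.

Unary([4, 10, 10]) = 111101111111111011111111110 (27 bits)


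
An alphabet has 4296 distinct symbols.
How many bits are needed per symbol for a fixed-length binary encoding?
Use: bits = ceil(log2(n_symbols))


log2(4296) = 12.0688
Bracket: 2^12 = 4096 < 4296 <= 2^13 = 8192
So ceil(log2(4296)) = 13

bits = ceil(log2(4296)) = ceil(12.0688) = 13 bits


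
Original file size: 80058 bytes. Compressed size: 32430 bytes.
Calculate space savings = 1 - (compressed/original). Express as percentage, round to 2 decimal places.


ratio = compressed/original = 32430/80058 = 0.405081
savings = 1 - ratio = 1 - 0.405081 = 0.594919
as a percentage: 0.594919 * 100 = 59.49%

Space savings = 1 - 32430/80058 = 59.49%


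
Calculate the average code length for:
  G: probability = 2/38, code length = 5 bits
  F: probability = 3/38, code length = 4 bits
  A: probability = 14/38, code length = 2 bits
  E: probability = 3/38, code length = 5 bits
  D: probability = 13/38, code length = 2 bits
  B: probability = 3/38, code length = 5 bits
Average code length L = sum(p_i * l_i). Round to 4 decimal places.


Weighted contributions p_i * l_i:
  G: (2/38) * 5 = 10/38
  F: (3/38) * 4 = 12/38
  A: (14/38) * 2 = 28/38
  E: (3/38) * 5 = 15/38
  D: (13/38) * 2 = 26/38
  B: (3/38) * 5 = 15/38
Sum = (10 + 12 + 28 + 15 + 26 + 15)/38 = 106/38

L = 106/38 = 2.7895 bits/symbol


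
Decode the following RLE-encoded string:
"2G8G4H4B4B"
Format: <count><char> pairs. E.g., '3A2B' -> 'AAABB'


Expanding each <count><char> pair:
  2G -> 'GG'
  8G -> 'GGGGGGGG'
  4H -> 'HHHH'
  4B -> 'BBBB'
  4B -> 'BBBB'

Decoded = GGGGGGGGGGHHHHBBBBBBBB


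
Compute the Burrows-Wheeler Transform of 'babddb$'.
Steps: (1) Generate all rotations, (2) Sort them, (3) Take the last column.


Rotations (sorted):
  0: $babddb -> last char: b
  1: abddb$b -> last char: b
  2: b$babdd -> last char: d
  3: babddb$ -> last char: $
  4: bddb$ba -> last char: a
  5: db$babd -> last char: d
  6: ddb$bab -> last char: b


BWT = bbd$adb


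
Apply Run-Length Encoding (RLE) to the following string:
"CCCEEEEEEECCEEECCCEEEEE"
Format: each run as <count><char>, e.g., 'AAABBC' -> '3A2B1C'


Scanning runs left to right:
  i=0: run of 'C' x 3 -> '3C'
  i=3: run of 'E' x 7 -> '7E'
  i=10: run of 'C' x 2 -> '2C'
  i=12: run of 'E' x 3 -> '3E'
  i=15: run of 'C' x 3 -> '3C'
  i=18: run of 'E' x 5 -> '5E'

RLE = 3C7E2C3E3C5E


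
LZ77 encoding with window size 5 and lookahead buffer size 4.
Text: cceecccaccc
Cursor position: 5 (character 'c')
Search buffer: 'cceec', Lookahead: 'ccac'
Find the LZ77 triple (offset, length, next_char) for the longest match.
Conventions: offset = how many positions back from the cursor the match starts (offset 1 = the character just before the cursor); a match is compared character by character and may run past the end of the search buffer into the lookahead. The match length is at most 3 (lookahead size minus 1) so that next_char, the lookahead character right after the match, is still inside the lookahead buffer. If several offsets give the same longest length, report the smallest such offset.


Try each offset into the search buffer:
  offset=1 (pos 4, char 'c'): match length 2
  offset=2 (pos 3, char 'e'): match length 0
  offset=3 (pos 2, char 'e'): match length 0
  offset=4 (pos 1, char 'c'): match length 1
  offset=5 (pos 0, char 'c'): match length 2
Longest match has length 2, found at offsets 1, 5; take the smallest, offset 1.
next_char = character at position 5 + 2 = 7 -> 'a'

Best match: offset=1, length=2 (matching 'cc' starting at position 4)
LZ77 triple: (1, 2, 'a')


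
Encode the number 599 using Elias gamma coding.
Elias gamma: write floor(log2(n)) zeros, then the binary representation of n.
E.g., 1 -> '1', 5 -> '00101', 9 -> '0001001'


num_bits = floor(log2(599)) + 1 = 10
leading_zeros = num_bits - 1 = 9
binary(599) = 1001010111

Elias gamma(599) = '000000000' + '1001010111' = 0000000001001010111 (19 bits)


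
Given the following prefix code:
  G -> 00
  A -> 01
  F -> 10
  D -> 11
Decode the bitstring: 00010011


Decoding step by step:
Bits 00 -> G
Bits 01 -> A
Bits 00 -> G
Bits 11 -> D


Decoded message: GAGD


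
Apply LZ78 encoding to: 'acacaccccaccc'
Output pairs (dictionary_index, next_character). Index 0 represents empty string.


LZ78 encoding steps:
Dictionary: {0: ''}
Step 1: w='' (idx 0), next='a' -> output (0, 'a'), add 'a' as idx 1
Step 2: w='' (idx 0), next='c' -> output (0, 'c'), add 'c' as idx 2
Step 3: w='a' (idx 1), next='c' -> output (1, 'c'), add 'ac' as idx 3
Step 4: w='ac' (idx 3), next='c' -> output (3, 'c'), add 'acc' as idx 4
Step 5: w='c' (idx 2), next='c' -> output (2, 'c'), add 'cc' as idx 5
Step 6: w='acc' (idx 4), next='c' -> output (4, 'c'), add 'accc' as idx 6


Encoded: [(0, 'a'), (0, 'c'), (1, 'c'), (3, 'c'), (2, 'c'), (4, 'c')]


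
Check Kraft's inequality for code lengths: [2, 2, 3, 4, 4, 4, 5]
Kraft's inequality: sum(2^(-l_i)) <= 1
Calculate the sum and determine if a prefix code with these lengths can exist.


Sum = 2^(-2) + 2^(-2) + 2^(-3) + 2^(-4) + 2^(-4) + 2^(-4) + 2^(-5)
    = 0.25 + 0.25 + 0.125 + 0.0625 + 0.0625 + 0.0625 + 0.03125
    = 27/32 = 0.84375
Since 0.84375 <= 1, Kraft's inequality IS satisfied.
A prefix code with these lengths CAN exist.

Kraft sum = 0.84375. Satisfied.


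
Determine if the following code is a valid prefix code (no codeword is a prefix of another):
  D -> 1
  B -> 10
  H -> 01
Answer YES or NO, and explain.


Checking each pair (does one codeword prefix another?):
  D='1' vs B='10': prefix -- VIOLATION

NO -- this is NOT a valid prefix code. D (1) is a prefix of B (10).


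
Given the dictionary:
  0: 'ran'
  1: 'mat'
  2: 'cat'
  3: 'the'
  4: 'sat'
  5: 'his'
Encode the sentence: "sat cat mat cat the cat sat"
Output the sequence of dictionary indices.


Look up each word in the dictionary:
  'sat' -> 4
  'cat' -> 2
  'mat' -> 1
  'cat' -> 2
  'the' -> 3
  'cat' -> 2
  'sat' -> 4

Encoded: [4, 2, 1, 2, 3, 2, 4]


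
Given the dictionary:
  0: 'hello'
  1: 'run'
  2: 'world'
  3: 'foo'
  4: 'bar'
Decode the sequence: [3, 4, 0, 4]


Look up each index in the dictionary:
  3 -> 'foo'
  4 -> 'bar'
  0 -> 'hello'
  4 -> 'bar'

Decoded: "foo bar hello bar"


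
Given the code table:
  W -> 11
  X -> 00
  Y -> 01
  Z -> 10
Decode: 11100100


Decoding:
11 -> W
10 -> Z
01 -> Y
00 -> X


Result: WZYX


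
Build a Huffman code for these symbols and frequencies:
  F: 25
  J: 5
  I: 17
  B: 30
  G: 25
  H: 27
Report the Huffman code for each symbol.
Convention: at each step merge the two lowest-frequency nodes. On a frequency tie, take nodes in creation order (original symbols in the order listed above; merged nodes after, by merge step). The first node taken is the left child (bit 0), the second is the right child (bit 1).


Huffman tree construction:
Step 1: Merge J(5) + I(17) = 22
Step 2: Merge (J+I)(22) + F(25) = 47
Step 3: Merge G(25) + H(27) = 52
Step 4: Merge B(30) + ((J+I)+F)(47) = 77
Step 5: Merge (G+H)(52) + (B+((J+I)+F))(77) = 129
Read each symbol's code off the tree from the root (left child = 0, right child = 1).

Codes:
  F: 111 (length 3)
  J: 1100 (length 4)
  I: 1101 (length 4)
  B: 10 (length 2)
  G: 00 (length 2)
  H: 01 (length 2)
Average code length: 327/129 = 2.5349 bits/symbol


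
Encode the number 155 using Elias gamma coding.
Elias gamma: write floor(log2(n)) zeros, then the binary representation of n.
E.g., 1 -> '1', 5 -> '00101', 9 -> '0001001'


num_bits = floor(log2(155)) + 1 = 8
leading_zeros = num_bits - 1 = 7
binary(155) = 10011011

Elias gamma(155) = '0000000' + '10011011' = 000000010011011 (15 bits)


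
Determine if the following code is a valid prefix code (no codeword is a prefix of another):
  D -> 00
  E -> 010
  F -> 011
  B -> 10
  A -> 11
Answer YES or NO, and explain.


Checking each pair (does one codeword prefix another?):
  D='00' vs E='010': no prefix
  D='00' vs F='011': no prefix
  D='00' vs B='10': no prefix
  D='00' vs A='11': no prefix
  E='010' vs D='00': no prefix
  E='010' vs F='011': no prefix
  E='010' vs B='10': no prefix
  E='010' vs A='11': no prefix
  F='011' vs D='00': no prefix
  F='011' vs E='010': no prefix
  F='011' vs B='10': no prefix
  F='011' vs A='11': no prefix
  B='10' vs D='00': no prefix
  B='10' vs E='010': no prefix
  B='10' vs F='011': no prefix
  B='10' vs A='11': no prefix
  A='11' vs D='00': no prefix
  A='11' vs E='010': no prefix
  A='11' vs F='011': no prefix
  A='11' vs B='10': no prefix
No violation found over all pairs.

YES -- this is a valid prefix code. No codeword is a prefix of any other codeword.


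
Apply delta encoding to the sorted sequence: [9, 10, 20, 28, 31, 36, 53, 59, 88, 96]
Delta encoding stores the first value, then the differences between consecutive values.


First value: 9
Deltas:
  10 - 9 = 1
  20 - 10 = 10
  28 - 20 = 8
  31 - 28 = 3
  36 - 31 = 5
  53 - 36 = 17
  59 - 53 = 6
  88 - 59 = 29
  96 - 88 = 8


Delta encoded: [9, 1, 10, 8, 3, 5, 17, 6, 29, 8]


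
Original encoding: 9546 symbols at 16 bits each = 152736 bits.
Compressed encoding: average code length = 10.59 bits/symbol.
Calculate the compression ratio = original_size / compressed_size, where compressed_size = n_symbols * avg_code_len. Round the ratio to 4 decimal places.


original_size = n_symbols * orig_bits = 9546 * 16 = 152736 bits
compressed_size = n_symbols * avg_code_len = 9546 * 10.59 = 101092.14 bits
ratio = original_size / compressed_size = 152736 / 101092.14 = 1.5109

Compression ratio = 1.5109


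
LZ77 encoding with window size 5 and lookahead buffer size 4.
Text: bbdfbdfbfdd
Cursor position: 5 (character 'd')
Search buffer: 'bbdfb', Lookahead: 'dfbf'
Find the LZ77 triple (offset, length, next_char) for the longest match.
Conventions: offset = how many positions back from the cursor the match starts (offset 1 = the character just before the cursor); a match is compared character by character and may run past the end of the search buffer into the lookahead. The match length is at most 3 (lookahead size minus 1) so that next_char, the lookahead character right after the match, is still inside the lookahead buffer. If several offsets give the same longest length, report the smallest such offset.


Try each offset into the search buffer:
  offset=1 (pos 4, char 'b'): match length 0
  offset=2 (pos 3, char 'f'): match length 0
  offset=3 (pos 2, char 'd'): match length 3
  offset=4 (pos 1, char 'b'): match length 0
  offset=5 (pos 0, char 'b'): match length 0
Longest match has length 3 at offset 3.
next_char = character at position 5 + 3 = 8 -> 'f'

Best match: offset=3, length=3 (matching 'dfb' starting at position 2)
LZ77 triple: (3, 3, 'f')


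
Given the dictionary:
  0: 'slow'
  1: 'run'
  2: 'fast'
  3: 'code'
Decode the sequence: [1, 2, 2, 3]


Look up each index in the dictionary:
  1 -> 'run'
  2 -> 'fast'
  2 -> 'fast'
  3 -> 'code'

Decoded: "run fast fast code"


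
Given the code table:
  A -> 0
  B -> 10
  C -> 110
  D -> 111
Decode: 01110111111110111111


Decoding:
0 -> A
111 -> D
0 -> A
111 -> D
111 -> D
110 -> C
111 -> D
111 -> D


Result: ADADDCDD


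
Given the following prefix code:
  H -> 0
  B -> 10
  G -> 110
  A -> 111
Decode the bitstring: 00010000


Decoding step by step:
Bits 0 -> H
Bits 0 -> H
Bits 0 -> H
Bits 10 -> B
Bits 0 -> H
Bits 0 -> H
Bits 0 -> H


Decoded message: HHHBHHH


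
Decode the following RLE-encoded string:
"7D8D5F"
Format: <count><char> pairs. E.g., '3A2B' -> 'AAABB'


Expanding each <count><char> pair:
  7D -> 'DDDDDDD'
  8D -> 'DDDDDDDD'
  5F -> 'FFFFF'

Decoded = DDDDDDDDDDDDDDDFFFFF


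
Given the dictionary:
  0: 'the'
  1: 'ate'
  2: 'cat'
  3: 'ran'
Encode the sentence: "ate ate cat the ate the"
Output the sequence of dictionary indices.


Look up each word in the dictionary:
  'ate' -> 1
  'ate' -> 1
  'cat' -> 2
  'the' -> 0
  'ate' -> 1
  'the' -> 0

Encoded: [1, 1, 2, 0, 1, 0]


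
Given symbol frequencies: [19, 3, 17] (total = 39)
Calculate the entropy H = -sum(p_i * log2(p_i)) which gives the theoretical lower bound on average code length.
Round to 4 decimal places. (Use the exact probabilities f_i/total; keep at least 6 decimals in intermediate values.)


Per-symbol terms -p_i * log2(p_i) with p_i = f_i/39:
  p = 19/39 = 0.487179: log2(p) = -1.037475, -p*log2(p) = 0.505436
  p = 3/39 = 0.076923: log2(p) = -3.700440, -p*log2(p) = 0.284649
  p = 17/39 = 0.435897: log2(p) = -1.197939, -p*log2(p) = 0.522179
H = 0.505436 + 0.284649 + 0.522179 = 1.312264

H = 1.3123 bits/symbol


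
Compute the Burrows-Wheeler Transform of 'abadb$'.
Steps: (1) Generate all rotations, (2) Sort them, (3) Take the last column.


Rotations (sorted):
  0: $abadb -> last char: b
  1: abadb$ -> last char: $
  2: adb$ab -> last char: b
  3: b$abad -> last char: d
  4: badb$a -> last char: a
  5: db$aba -> last char: a


BWT = b$bdaa


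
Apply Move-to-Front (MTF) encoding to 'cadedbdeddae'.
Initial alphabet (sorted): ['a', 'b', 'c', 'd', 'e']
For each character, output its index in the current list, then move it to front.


MTF encoding:
'c': index 2 in ['a', 'b', 'c', 'd', 'e'] -> ['c', 'a', 'b', 'd', 'e']
'a': index 1 in ['c', 'a', 'b', 'd', 'e'] -> ['a', 'c', 'b', 'd', 'e']
'd': index 3 in ['a', 'c', 'b', 'd', 'e'] -> ['d', 'a', 'c', 'b', 'e']
'e': index 4 in ['d', 'a', 'c', 'b', 'e'] -> ['e', 'd', 'a', 'c', 'b']
'd': index 1 in ['e', 'd', 'a', 'c', 'b'] -> ['d', 'e', 'a', 'c', 'b']
'b': index 4 in ['d', 'e', 'a', 'c', 'b'] -> ['b', 'd', 'e', 'a', 'c']
'd': index 1 in ['b', 'd', 'e', 'a', 'c'] -> ['d', 'b', 'e', 'a', 'c']
'e': index 2 in ['d', 'b', 'e', 'a', 'c'] -> ['e', 'd', 'b', 'a', 'c']
'd': index 1 in ['e', 'd', 'b', 'a', 'c'] -> ['d', 'e', 'b', 'a', 'c']
'd': index 0 in ['d', 'e', 'b', 'a', 'c'] -> ['d', 'e', 'b', 'a', 'c']
'a': index 3 in ['d', 'e', 'b', 'a', 'c'] -> ['a', 'd', 'e', 'b', 'c']
'e': index 2 in ['a', 'd', 'e', 'b', 'c'] -> ['e', 'a', 'd', 'b', 'c']


Output: [2, 1, 3, 4, 1, 4, 1, 2, 1, 0, 3, 2]


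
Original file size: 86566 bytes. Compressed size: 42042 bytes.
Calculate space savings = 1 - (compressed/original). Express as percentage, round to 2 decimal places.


ratio = compressed/original = 42042/86566 = 0.485664
savings = 1 - ratio = 1 - 0.485664 = 0.514336
as a percentage: 0.514336 * 100 = 51.43%

Space savings = 1 - 42042/86566 = 51.43%


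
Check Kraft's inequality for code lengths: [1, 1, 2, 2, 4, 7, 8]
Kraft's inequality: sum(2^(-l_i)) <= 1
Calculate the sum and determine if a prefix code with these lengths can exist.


Sum = 2^(-1) + 2^(-1) + 2^(-2) + 2^(-2) + 2^(-4) + 2^(-7) + 2^(-8)
    = 0.5 + 0.5 + 0.25 + 0.25 + 0.0625 + 0.0078125 + 0.00390625
    = 403/256 = 1.57421875
Since 1.57421875 > 1, Kraft's inequality is NOT satisfied.
A prefix code with these lengths CANNOT exist.

Kraft sum = 1.57421875. Not satisfied.


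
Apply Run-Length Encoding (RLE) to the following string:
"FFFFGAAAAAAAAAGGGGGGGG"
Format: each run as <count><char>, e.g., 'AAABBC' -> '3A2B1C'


Scanning runs left to right:
  i=0: run of 'F' x 4 -> '4F'
  i=4: run of 'G' x 1 -> '1G'
  i=5: run of 'A' x 9 -> '9A'
  i=14: run of 'G' x 8 -> '8G'

RLE = 4F1G9A8G


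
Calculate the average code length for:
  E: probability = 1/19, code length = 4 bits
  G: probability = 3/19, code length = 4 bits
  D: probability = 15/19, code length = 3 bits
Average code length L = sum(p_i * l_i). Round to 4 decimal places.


Weighted contributions p_i * l_i:
  E: (1/19) * 4 = 4/19
  G: (3/19) * 4 = 12/19
  D: (15/19) * 3 = 45/19
Sum = (4 + 12 + 45)/19 = 61/19

L = 61/19 = 3.2105 bits/symbol


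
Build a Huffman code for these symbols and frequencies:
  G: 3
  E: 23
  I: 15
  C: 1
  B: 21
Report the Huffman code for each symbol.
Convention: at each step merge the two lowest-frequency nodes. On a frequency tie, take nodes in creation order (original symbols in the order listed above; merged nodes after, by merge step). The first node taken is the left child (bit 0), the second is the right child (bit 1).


Huffman tree construction:
Step 1: Merge C(1) + G(3) = 4
Step 2: Merge (C+G)(4) + I(15) = 19
Step 3: Merge ((C+G)+I)(19) + B(21) = 40
Step 4: Merge E(23) + (((C+G)+I)+B)(40) = 63
Read each symbol's code off the tree from the root (left child = 0, right child = 1).

Codes:
  G: 1001 (length 4)
  E: 0 (length 1)
  I: 101 (length 3)
  C: 1000 (length 4)
  B: 11 (length 2)
Average code length: 126/63 = 2.0000 bits/symbol


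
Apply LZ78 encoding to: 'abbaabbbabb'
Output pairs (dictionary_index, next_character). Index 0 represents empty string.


LZ78 encoding steps:
Dictionary: {0: ''}
Step 1: w='' (idx 0), next='a' -> output (0, 'a'), add 'a' as idx 1
Step 2: w='' (idx 0), next='b' -> output (0, 'b'), add 'b' as idx 2
Step 3: w='b' (idx 2), next='a' -> output (2, 'a'), add 'ba' as idx 3
Step 4: w='a' (idx 1), next='b' -> output (1, 'b'), add 'ab' as idx 4
Step 5: w='b' (idx 2), next='b' -> output (2, 'b'), add 'bb' as idx 5
Step 6: w='ab' (idx 4), next='b' -> output (4, 'b'), add 'abb' as idx 6


Encoded: [(0, 'a'), (0, 'b'), (2, 'a'), (1, 'b'), (2, 'b'), (4, 'b')]


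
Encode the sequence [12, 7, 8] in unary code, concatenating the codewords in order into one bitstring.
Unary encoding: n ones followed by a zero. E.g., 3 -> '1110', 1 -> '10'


Encode each number as n ones followed by a terminating 0:
  12 -> 1111111111110 (13 bits)
  7 -> 11111110 (8 bits)
  8 -> 111111110 (9 bits)
Total length = 13 + 8 + 9 = 30 bits.

Unary([12, 7, 8]) = 111111111111011111110111111110 (30 bits)


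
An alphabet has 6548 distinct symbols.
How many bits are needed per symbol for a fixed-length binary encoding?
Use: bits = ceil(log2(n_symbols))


log2(6548) = 12.6768
Bracket: 2^12 = 4096 < 6548 <= 2^13 = 8192
So ceil(log2(6548)) = 13

bits = ceil(log2(6548)) = ceil(12.6768) = 13 bits


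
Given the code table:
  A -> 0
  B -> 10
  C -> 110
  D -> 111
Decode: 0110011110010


Decoding:
0 -> A
110 -> C
0 -> A
111 -> D
10 -> B
0 -> A
10 -> B


Result: ACADBAB


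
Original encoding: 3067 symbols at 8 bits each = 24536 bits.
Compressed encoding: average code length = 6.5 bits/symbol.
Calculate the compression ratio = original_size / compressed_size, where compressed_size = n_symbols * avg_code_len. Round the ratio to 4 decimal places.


original_size = n_symbols * orig_bits = 3067 * 8 = 24536 bits
compressed_size = n_symbols * avg_code_len = 3067 * 6.5 = 19935.5 bits
ratio = original_size / compressed_size = 24536 / 19935.5 = 1.2308

Compression ratio = 1.2308


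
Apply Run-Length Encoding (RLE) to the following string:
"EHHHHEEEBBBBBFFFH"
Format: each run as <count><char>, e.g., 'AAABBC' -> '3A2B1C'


Scanning runs left to right:
  i=0: run of 'E' x 1 -> '1E'
  i=1: run of 'H' x 4 -> '4H'
  i=5: run of 'E' x 3 -> '3E'
  i=8: run of 'B' x 5 -> '5B'
  i=13: run of 'F' x 3 -> '3F'
  i=16: run of 'H' x 1 -> '1H'

RLE = 1E4H3E5B3F1H


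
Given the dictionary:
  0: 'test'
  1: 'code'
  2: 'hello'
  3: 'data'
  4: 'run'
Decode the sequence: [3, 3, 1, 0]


Look up each index in the dictionary:
  3 -> 'data'
  3 -> 'data'
  1 -> 'code'
  0 -> 'test'

Decoded: "data data code test"


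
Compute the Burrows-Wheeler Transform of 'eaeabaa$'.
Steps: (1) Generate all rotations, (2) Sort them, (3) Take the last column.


Rotations (sorted):
  0: $eaeabaa -> last char: a
  1: a$eaeaba -> last char: a
  2: aa$eaeab -> last char: b
  3: abaa$eae -> last char: e
  4: aeabaa$e -> last char: e
  5: baa$eaea -> last char: a
  6: eabaa$ea -> last char: a
  7: eaeabaa$ -> last char: $


BWT = aabeeaa$


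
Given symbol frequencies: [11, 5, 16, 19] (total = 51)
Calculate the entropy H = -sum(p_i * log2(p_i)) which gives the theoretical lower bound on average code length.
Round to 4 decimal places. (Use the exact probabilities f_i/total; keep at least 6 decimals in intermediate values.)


Per-symbol terms -p_i * log2(p_i) with p_i = f_i/51:
  p = 11/51 = 0.215686: log2(p) = -2.212994, -p*log2(p) = 0.477312
  p = 5/51 = 0.098039: log2(p) = -3.350497, -p*log2(p) = 0.328480
  p = 16/51 = 0.313725: log2(p) = -1.672425, -p*log2(p) = 0.524682
  p = 19/51 = 0.372549: log2(p) = -1.424498, -p*log2(p) = 0.530695
H = 0.477312 + 0.328480 + 0.524682 + 0.530695 = 1.861169

H = 1.8612 bits/symbol


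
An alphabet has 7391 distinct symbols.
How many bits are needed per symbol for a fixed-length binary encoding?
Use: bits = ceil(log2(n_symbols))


log2(7391) = 12.8516
Bracket: 2^12 = 4096 < 7391 <= 2^13 = 8192
So ceil(log2(7391)) = 13

bits = ceil(log2(7391)) = ceil(12.8516) = 13 bits


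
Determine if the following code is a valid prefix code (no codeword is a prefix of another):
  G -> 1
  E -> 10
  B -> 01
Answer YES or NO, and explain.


Checking each pair (does one codeword prefix another?):
  G='1' vs E='10': prefix -- VIOLATION

NO -- this is NOT a valid prefix code. G (1) is a prefix of E (10).


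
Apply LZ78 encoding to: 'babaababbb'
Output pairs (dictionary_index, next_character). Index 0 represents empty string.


LZ78 encoding steps:
Dictionary: {0: ''}
Step 1: w='' (idx 0), next='b' -> output (0, 'b'), add 'b' as idx 1
Step 2: w='' (idx 0), next='a' -> output (0, 'a'), add 'a' as idx 2
Step 3: w='b' (idx 1), next='a' -> output (1, 'a'), add 'ba' as idx 3
Step 4: w='a' (idx 2), next='b' -> output (2, 'b'), add 'ab' as idx 4
Step 5: w='ab' (idx 4), next='b' -> output (4, 'b'), add 'abb' as idx 5
Step 6: w='b' (idx 1), end of input -> output (1, '')


Encoded: [(0, 'b'), (0, 'a'), (1, 'a'), (2, 'b'), (4, 'b'), (1, '')]


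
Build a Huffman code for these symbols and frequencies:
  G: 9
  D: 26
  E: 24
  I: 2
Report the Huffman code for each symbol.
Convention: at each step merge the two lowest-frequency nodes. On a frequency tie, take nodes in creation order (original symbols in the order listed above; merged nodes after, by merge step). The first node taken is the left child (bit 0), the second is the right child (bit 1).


Huffman tree construction:
Step 1: Merge I(2) + G(9) = 11
Step 2: Merge (I+G)(11) + E(24) = 35
Step 3: Merge D(26) + ((I+G)+E)(35) = 61
Read each symbol's code off the tree from the root (left child = 0, right child = 1).

Codes:
  G: 101 (length 3)
  D: 0 (length 1)
  E: 11 (length 2)
  I: 100 (length 3)
Average code length: 107/61 = 1.7541 bits/symbol


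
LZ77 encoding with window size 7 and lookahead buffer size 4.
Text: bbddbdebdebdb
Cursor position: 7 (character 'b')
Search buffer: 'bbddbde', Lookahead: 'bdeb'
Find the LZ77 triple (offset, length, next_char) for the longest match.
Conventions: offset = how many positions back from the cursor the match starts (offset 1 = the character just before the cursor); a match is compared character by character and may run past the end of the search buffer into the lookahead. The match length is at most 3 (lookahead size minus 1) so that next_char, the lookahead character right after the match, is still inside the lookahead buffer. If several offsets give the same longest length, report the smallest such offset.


Try each offset into the search buffer:
  offset=1 (pos 6, char 'e'): match length 0
  offset=2 (pos 5, char 'd'): match length 0
  offset=3 (pos 4, char 'b'): match length 3
  offset=4 (pos 3, char 'd'): match length 0
  offset=5 (pos 2, char 'd'): match length 0
  offset=6 (pos 1, char 'b'): match length 2
  offset=7 (pos 0, char 'b'): match length 1
Longest match has length 3 at offset 3.
next_char = character at position 7 + 3 = 10 -> 'b'

Best match: offset=3, length=3 (matching 'bde' starting at position 4)
LZ77 triple: (3, 3, 'b')


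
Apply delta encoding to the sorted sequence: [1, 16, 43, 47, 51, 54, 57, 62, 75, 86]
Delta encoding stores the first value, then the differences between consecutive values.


First value: 1
Deltas:
  16 - 1 = 15
  43 - 16 = 27
  47 - 43 = 4
  51 - 47 = 4
  54 - 51 = 3
  57 - 54 = 3
  62 - 57 = 5
  75 - 62 = 13
  86 - 75 = 11


Delta encoded: [1, 15, 27, 4, 4, 3, 3, 5, 13, 11]


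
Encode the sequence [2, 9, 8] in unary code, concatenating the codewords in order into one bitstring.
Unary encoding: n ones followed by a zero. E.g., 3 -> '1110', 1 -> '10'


Encode each number as n ones followed by a terminating 0:
  2 -> 110 (3 bits)
  9 -> 1111111110 (10 bits)
  8 -> 111111110 (9 bits)
Total length = 3 + 10 + 9 = 22 bits.

Unary([2, 9, 8]) = 1101111111110111111110 (22 bits)


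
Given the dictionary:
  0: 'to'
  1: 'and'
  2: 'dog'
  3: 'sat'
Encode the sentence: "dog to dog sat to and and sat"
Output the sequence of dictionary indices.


Look up each word in the dictionary:
  'dog' -> 2
  'to' -> 0
  'dog' -> 2
  'sat' -> 3
  'to' -> 0
  'and' -> 1
  'and' -> 1
  'sat' -> 3

Encoded: [2, 0, 2, 3, 0, 1, 1, 3]


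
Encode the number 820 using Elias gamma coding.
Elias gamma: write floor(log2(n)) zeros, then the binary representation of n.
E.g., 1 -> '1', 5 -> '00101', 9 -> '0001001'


num_bits = floor(log2(820)) + 1 = 10
leading_zeros = num_bits - 1 = 9
binary(820) = 1100110100

Elias gamma(820) = '000000000' + '1100110100' = 0000000001100110100 (19 bits)


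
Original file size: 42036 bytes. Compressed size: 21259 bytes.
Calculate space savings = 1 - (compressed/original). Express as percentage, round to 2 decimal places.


ratio = compressed/original = 21259/42036 = 0.505733
savings = 1 - ratio = 1 - 0.505733 = 0.494267
as a percentage: 0.494267 * 100 = 49.43%

Space savings = 1 - 21259/42036 = 49.43%


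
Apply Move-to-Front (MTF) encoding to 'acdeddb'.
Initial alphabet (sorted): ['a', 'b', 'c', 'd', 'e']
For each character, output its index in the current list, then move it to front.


MTF encoding:
'a': index 0 in ['a', 'b', 'c', 'd', 'e'] -> ['a', 'b', 'c', 'd', 'e']
'c': index 2 in ['a', 'b', 'c', 'd', 'e'] -> ['c', 'a', 'b', 'd', 'e']
'd': index 3 in ['c', 'a', 'b', 'd', 'e'] -> ['d', 'c', 'a', 'b', 'e']
'e': index 4 in ['d', 'c', 'a', 'b', 'e'] -> ['e', 'd', 'c', 'a', 'b']
'd': index 1 in ['e', 'd', 'c', 'a', 'b'] -> ['d', 'e', 'c', 'a', 'b']
'd': index 0 in ['d', 'e', 'c', 'a', 'b'] -> ['d', 'e', 'c', 'a', 'b']
'b': index 4 in ['d', 'e', 'c', 'a', 'b'] -> ['b', 'd', 'e', 'c', 'a']


Output: [0, 2, 3, 4, 1, 0, 4]


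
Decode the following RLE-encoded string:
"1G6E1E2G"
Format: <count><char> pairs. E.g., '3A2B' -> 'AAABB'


Expanding each <count><char> pair:
  1G -> 'G'
  6E -> 'EEEEEE'
  1E -> 'E'
  2G -> 'GG'

Decoded = GEEEEEEEGG


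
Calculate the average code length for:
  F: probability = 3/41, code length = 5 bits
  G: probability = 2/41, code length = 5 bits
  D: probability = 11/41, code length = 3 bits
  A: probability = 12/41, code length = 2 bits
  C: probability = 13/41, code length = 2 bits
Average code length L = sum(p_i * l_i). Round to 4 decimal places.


Weighted contributions p_i * l_i:
  F: (3/41) * 5 = 15/41
  G: (2/41) * 5 = 10/41
  D: (11/41) * 3 = 33/41
  A: (12/41) * 2 = 24/41
  C: (13/41) * 2 = 26/41
Sum = (15 + 10 + 33 + 24 + 26)/41 = 108/41

L = 108/41 = 2.6341 bits/symbol


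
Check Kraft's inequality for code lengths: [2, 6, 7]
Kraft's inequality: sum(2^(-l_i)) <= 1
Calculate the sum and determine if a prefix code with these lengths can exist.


Sum = 2^(-2) + 2^(-6) + 2^(-7)
    = 0.25 + 0.015625 + 0.0078125
    = 35/128 = 0.2734375
Since 0.2734375 <= 1, Kraft's inequality IS satisfied.
A prefix code with these lengths CAN exist.

Kraft sum = 0.2734375. Satisfied.


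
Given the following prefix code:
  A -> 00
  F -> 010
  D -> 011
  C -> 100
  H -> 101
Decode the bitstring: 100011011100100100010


Decoding step by step:
Bits 100 -> C
Bits 011 -> D
Bits 011 -> D
Bits 100 -> C
Bits 100 -> C
Bits 100 -> C
Bits 010 -> F


Decoded message: CDDCCCF


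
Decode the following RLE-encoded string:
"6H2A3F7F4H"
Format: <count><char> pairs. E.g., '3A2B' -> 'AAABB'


Expanding each <count><char> pair:
  6H -> 'HHHHHH'
  2A -> 'AA'
  3F -> 'FFF'
  7F -> 'FFFFFFF'
  4H -> 'HHHH'

Decoded = HHHHHHAAFFFFFFFFFFHHHH


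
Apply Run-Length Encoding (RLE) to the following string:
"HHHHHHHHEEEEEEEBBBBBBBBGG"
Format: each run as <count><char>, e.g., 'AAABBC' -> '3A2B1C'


Scanning runs left to right:
  i=0: run of 'H' x 8 -> '8H'
  i=8: run of 'E' x 7 -> '7E'
  i=15: run of 'B' x 8 -> '8B'
  i=23: run of 'G' x 2 -> '2G'

RLE = 8H7E8B2G


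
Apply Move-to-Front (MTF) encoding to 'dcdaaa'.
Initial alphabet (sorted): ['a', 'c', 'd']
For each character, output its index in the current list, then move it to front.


MTF encoding:
'd': index 2 in ['a', 'c', 'd'] -> ['d', 'a', 'c']
'c': index 2 in ['d', 'a', 'c'] -> ['c', 'd', 'a']
'd': index 1 in ['c', 'd', 'a'] -> ['d', 'c', 'a']
'a': index 2 in ['d', 'c', 'a'] -> ['a', 'd', 'c']
'a': index 0 in ['a', 'd', 'c'] -> ['a', 'd', 'c']
'a': index 0 in ['a', 'd', 'c'] -> ['a', 'd', 'c']


Output: [2, 2, 1, 2, 0, 0]


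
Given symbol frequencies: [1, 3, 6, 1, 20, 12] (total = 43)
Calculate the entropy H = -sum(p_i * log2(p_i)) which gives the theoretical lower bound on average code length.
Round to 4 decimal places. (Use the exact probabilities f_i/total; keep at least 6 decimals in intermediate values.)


Per-symbol terms -p_i * log2(p_i) with p_i = f_i/43:
  p = 1/43 = 0.023256: log2(p) = -5.426265, -p*log2(p) = 0.126192
  p = 3/43 = 0.069767: log2(p) = -3.841302, -p*log2(p) = 0.267998
  p = 6/43 = 0.139535: log2(p) = -2.841302, -p*log2(p) = 0.396461
  p = 1/43 = 0.023256: log2(p) = -5.426265, -p*log2(p) = 0.126192
  p = 20/43 = 0.465116: log2(p) = -1.104337, -p*log2(p) = 0.513645
  p = 12/43 = 0.279070: log2(p) = -1.841302, -p*log2(p) = 0.513852
H = 0.126192 + 0.267998 + 0.396461 + 0.126192 + 0.513645 + 0.513852 = 1.944340

H = 1.9443 bits/symbol


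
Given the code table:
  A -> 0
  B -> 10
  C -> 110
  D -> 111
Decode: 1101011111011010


Decoding:
110 -> C
10 -> B
111 -> D
110 -> C
110 -> C
10 -> B


Result: CBDCCB


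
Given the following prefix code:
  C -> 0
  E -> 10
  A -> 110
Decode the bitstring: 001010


Decoding step by step:
Bits 0 -> C
Bits 0 -> C
Bits 10 -> E
Bits 10 -> E


Decoded message: CCEE


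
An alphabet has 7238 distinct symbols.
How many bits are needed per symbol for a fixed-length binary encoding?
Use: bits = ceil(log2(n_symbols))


log2(7238) = 12.8214
Bracket: 2^12 = 4096 < 7238 <= 2^13 = 8192
So ceil(log2(7238)) = 13

bits = ceil(log2(7238)) = ceil(12.8214) = 13 bits


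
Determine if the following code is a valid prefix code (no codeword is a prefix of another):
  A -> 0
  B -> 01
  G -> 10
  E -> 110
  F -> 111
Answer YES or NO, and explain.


Checking each pair (does one codeword prefix another?):
  A='0' vs B='01': prefix -- VIOLATION

NO -- this is NOT a valid prefix code. A (0) is a prefix of B (01).


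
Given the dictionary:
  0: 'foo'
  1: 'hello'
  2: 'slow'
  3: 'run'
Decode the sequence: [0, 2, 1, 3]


Look up each index in the dictionary:
  0 -> 'foo'
  2 -> 'slow'
  1 -> 'hello'
  3 -> 'run'

Decoded: "foo slow hello run"


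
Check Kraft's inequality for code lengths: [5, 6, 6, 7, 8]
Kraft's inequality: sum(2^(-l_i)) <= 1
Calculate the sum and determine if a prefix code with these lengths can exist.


Sum = 2^(-5) + 2^(-6) + 2^(-6) + 2^(-7) + 2^(-8)
    = 0.03125 + 0.015625 + 0.015625 + 0.0078125 + 0.00390625
    = 19/256 = 0.07421875
Since 0.07421875 <= 1, Kraft's inequality IS satisfied.
A prefix code with these lengths CAN exist.

Kraft sum = 0.07421875. Satisfied.


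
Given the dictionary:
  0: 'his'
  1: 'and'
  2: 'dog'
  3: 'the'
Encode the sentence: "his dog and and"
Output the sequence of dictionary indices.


Look up each word in the dictionary:
  'his' -> 0
  'dog' -> 2
  'and' -> 1
  'and' -> 1

Encoded: [0, 2, 1, 1]


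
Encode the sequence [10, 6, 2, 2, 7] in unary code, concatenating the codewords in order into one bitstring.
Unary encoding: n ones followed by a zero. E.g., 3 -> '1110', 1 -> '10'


Encode each number as n ones followed by a terminating 0:
  10 -> 11111111110 (11 bits)
  6 -> 1111110 (7 bits)
  2 -> 110 (3 bits)
  2 -> 110 (3 bits)
  7 -> 11111110 (8 bits)
Total length = 11 + 7 + 3 + 3 + 8 = 32 bits.

Unary([10, 6, 2, 2, 7]) = 11111111110111111011011011111110 (32 bits)


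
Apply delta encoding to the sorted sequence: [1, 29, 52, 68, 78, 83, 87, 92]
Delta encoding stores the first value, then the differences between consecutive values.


First value: 1
Deltas:
  29 - 1 = 28
  52 - 29 = 23
  68 - 52 = 16
  78 - 68 = 10
  83 - 78 = 5
  87 - 83 = 4
  92 - 87 = 5


Delta encoded: [1, 28, 23, 16, 10, 5, 4, 5]


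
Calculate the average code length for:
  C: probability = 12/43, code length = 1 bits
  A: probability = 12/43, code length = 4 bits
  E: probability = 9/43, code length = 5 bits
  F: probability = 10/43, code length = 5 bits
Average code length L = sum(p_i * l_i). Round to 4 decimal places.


Weighted contributions p_i * l_i:
  C: (12/43) * 1 = 12/43
  A: (12/43) * 4 = 48/43
  E: (9/43) * 5 = 45/43
  F: (10/43) * 5 = 50/43
Sum = (12 + 48 + 45 + 50)/43 = 155/43

L = 155/43 = 3.6047 bits/symbol


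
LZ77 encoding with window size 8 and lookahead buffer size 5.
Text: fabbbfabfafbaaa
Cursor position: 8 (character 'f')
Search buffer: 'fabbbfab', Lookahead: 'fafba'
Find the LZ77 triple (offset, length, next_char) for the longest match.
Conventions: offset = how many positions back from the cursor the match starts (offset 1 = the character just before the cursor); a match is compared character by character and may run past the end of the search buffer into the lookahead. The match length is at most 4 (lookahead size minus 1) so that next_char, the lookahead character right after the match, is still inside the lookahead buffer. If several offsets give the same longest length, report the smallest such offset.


Try each offset into the search buffer:
  offset=1 (pos 7, char 'b'): match length 0
  offset=2 (pos 6, char 'a'): match length 0
  offset=3 (pos 5, char 'f'): match length 2
  offset=4 (pos 4, char 'b'): match length 0
  offset=5 (pos 3, char 'b'): match length 0
  offset=6 (pos 2, char 'b'): match length 0
  offset=7 (pos 1, char 'a'): match length 0
  offset=8 (pos 0, char 'f'): match length 2
Longest match has length 2, found at offsets 3, 8; take the smallest, offset 3.
next_char = character at position 8 + 2 = 10 -> 'f'

Best match: offset=3, length=2 (matching 'fa' starting at position 5)
LZ77 triple: (3, 2, 'f')


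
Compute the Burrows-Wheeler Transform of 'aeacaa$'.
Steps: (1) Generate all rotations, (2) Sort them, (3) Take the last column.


Rotations (sorted):
  0: $aeacaa -> last char: a
  1: a$aeaca -> last char: a
  2: aa$aeac -> last char: c
  3: acaa$ae -> last char: e
  4: aeacaa$ -> last char: $
  5: caa$aea -> last char: a
  6: eacaa$a -> last char: a


BWT = aace$aa


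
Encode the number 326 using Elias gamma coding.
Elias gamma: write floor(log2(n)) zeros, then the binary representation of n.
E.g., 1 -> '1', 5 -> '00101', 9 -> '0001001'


num_bits = floor(log2(326)) + 1 = 9
leading_zeros = num_bits - 1 = 8
binary(326) = 101000110

Elias gamma(326) = '00000000' + '101000110' = 00000000101000110 (17 bits)


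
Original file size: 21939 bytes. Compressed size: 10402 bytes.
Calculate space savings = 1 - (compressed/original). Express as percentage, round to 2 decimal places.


ratio = compressed/original = 10402/21939 = 0.474133
savings = 1 - ratio = 1 - 0.474133 = 0.525867
as a percentage: 0.525867 * 100 = 52.59%

Space savings = 1 - 10402/21939 = 52.59%


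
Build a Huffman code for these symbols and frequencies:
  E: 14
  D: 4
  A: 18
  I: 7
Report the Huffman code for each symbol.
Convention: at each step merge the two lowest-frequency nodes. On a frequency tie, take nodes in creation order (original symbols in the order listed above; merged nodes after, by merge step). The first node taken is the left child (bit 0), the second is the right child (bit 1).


Huffman tree construction:
Step 1: Merge D(4) + I(7) = 11
Step 2: Merge (D+I)(11) + E(14) = 25
Step 3: Merge A(18) + ((D+I)+E)(25) = 43
Read each symbol's code off the tree from the root (left child = 0, right child = 1).

Codes:
  E: 11 (length 2)
  D: 100 (length 3)
  A: 0 (length 1)
  I: 101 (length 3)
Average code length: 79/43 = 1.8372 bits/symbol


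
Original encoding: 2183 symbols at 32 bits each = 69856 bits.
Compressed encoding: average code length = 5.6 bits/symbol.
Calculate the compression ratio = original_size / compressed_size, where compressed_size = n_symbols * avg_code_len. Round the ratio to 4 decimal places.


original_size = n_symbols * orig_bits = 2183 * 32 = 69856 bits
compressed_size = n_symbols * avg_code_len = 2183 * 5.6 = 12224.8 bits
ratio = original_size / compressed_size = 69856 / 12224.8 = 5.7143

Compression ratio = 5.7143


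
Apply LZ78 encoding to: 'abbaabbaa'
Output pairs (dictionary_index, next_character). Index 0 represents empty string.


LZ78 encoding steps:
Dictionary: {0: ''}
Step 1: w='' (idx 0), next='a' -> output (0, 'a'), add 'a' as idx 1
Step 2: w='' (idx 0), next='b' -> output (0, 'b'), add 'b' as idx 2
Step 3: w='b' (idx 2), next='a' -> output (2, 'a'), add 'ba' as idx 3
Step 4: w='a' (idx 1), next='b' -> output (1, 'b'), add 'ab' as idx 4
Step 5: w='ba' (idx 3), next='a' -> output (3, 'a'), add 'baa' as idx 5


Encoded: [(0, 'a'), (0, 'b'), (2, 'a'), (1, 'b'), (3, 'a')]


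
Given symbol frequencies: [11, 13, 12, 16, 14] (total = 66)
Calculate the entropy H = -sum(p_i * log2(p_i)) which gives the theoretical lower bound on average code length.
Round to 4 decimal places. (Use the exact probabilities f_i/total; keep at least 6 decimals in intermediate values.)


Per-symbol terms -p_i * log2(p_i) with p_i = f_i/66:
  p = 11/66 = 0.166667: log2(p) = -2.584963, -p*log2(p) = 0.430827
  p = 13/66 = 0.196970: log2(p) = -2.343954, -p*log2(p) = 0.461688
  p = 12/66 = 0.181818: log2(p) = -2.459432, -p*log2(p) = 0.447169
  p = 16/66 = 0.242424: log2(p) = -2.044394, -p*log2(p) = 0.495611
  p = 14/66 = 0.212121: log2(p) = -2.237039, -p*log2(p) = 0.474523
H = 0.430827 + 0.461688 + 0.447169 + 0.495611 + 0.474523 = 2.309818

H = 2.3098 bits/symbol


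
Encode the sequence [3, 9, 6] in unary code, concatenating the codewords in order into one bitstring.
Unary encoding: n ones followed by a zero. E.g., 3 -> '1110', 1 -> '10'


Encode each number as n ones followed by a terminating 0:
  3 -> 1110 (4 bits)
  9 -> 1111111110 (10 bits)
  6 -> 1111110 (7 bits)
Total length = 4 + 10 + 7 = 21 bits.

Unary([3, 9, 6]) = 111011111111101111110 (21 bits)


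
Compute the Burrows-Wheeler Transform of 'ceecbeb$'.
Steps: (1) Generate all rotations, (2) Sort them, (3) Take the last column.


Rotations (sorted):
  0: $ceecbeb -> last char: b
  1: b$ceecbe -> last char: e
  2: beb$ceec -> last char: c
  3: cbeb$cee -> last char: e
  4: ceecbeb$ -> last char: $
  5: eb$ceecb -> last char: b
  6: ecbeb$ce -> last char: e
  7: eecbeb$c -> last char: c


BWT = bece$bec


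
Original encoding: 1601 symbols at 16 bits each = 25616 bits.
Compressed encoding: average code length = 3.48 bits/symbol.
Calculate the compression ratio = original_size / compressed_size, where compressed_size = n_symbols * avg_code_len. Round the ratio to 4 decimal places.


original_size = n_symbols * orig_bits = 1601 * 16 = 25616 bits
compressed_size = n_symbols * avg_code_len = 1601 * 3.48 = 5571.48 bits
ratio = original_size / compressed_size = 25616 / 5571.48 = 4.5977

Compression ratio = 4.5977
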